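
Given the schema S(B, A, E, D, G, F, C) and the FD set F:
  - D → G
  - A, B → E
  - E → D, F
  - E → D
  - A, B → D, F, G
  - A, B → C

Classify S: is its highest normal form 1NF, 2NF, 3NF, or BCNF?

2NF

Candidate key: {A, B}. Prime attributes: {A, B}.
D → G: {D}⁺ = {D, G}, which is not all of the attributes, so the left side is not a superkey — BCNF is violated.
Because {G} is non-prime and the left side of D → G is not a superkey, the relation is not in 3NF.
No proper subset of a key has a non-prime attribute in its closure, so there is no partial dependency; 2NF holds.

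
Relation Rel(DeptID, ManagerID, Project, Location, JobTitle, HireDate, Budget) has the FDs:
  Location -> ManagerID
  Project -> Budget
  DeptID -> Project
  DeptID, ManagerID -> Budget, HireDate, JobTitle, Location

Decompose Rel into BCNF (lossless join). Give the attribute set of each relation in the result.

{Budget, Project}; {DeptID, HireDate, JobTitle, Location}; {DeptID, Project}; {Location, ManagerID}

Candidate keys of the original relation: {DeptID, Location}, {DeptID, ManagerID}.
In {Budget, DeptID, HireDate, JobTitle, Location, ManagerID, Project}, {Location} is not a superkey ({Location}⁺ restricted to this set is {Location, ManagerID}), so split on Location -> ManagerID into {Location, ManagerID} and {Budget, DeptID, HireDate, JobTitle, Location, Project}.
{Location, ManagerID} is in BCNF.
In {Budget, DeptID, HireDate, JobTitle, Location, Project}, {Project} is not a superkey ({Project}⁺ restricted to this set is {Budget, Project}), so split on Project -> Budget into {Budget, Project} and {DeptID, HireDate, JobTitle, Location, Project}.
{Budget, Project} is in BCNF.
In {DeptID, HireDate, JobTitle, Location, Project}, {DeptID} is not a superkey ({DeptID}⁺ restricted to this set is {DeptID, Project}), so split on DeptID -> Project into {DeptID, Project} and {DeptID, HireDate, JobTitle, Location}.
{DeptID, Project} is in BCNF.
{DeptID, HireDate, JobTitle, Location} is in BCNF.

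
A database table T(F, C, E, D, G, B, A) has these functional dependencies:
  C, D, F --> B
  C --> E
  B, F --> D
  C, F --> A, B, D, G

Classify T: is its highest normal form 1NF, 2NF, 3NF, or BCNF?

Candidate key: {C, F}. Prime attributes: {C, F}.
For C --> E we have {C}⁺ = {C, E}; {C} is not a superkey, so BCNF fails.
Because {E} is non-prime and the left side of C --> E is not a superkey, the relation is not in 3NF.
Since {C} ⊂ {C, F} and {C}⁺ ⊇ {E} with {E} non-prime, there is a partial dependency; 2NF fails.

1NF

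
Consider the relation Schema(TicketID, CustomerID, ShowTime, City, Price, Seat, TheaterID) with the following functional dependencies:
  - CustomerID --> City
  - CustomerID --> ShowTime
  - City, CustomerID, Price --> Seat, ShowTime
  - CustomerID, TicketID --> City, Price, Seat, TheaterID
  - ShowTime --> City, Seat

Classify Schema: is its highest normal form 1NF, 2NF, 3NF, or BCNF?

Candidate key: {CustomerID, TicketID}. Prime attributes: {CustomerID, TicketID}.
For CustomerID --> City we have {CustomerID}⁺ = {City, CustomerID, Seat, ShowTime}; {CustomerID} is not a superkey, so BCNF fails.
CustomerID --> City has non-prime {City} on the right and a non-superkey on the left, so 3NF fails.
{CustomerID} is a proper subset of the key {CustomerID, TicketID}, and {CustomerID}⁺ contains the non-prime attributes {City, Seat, ShowTime} — a partial dependency, so 2NF is violated.

1NF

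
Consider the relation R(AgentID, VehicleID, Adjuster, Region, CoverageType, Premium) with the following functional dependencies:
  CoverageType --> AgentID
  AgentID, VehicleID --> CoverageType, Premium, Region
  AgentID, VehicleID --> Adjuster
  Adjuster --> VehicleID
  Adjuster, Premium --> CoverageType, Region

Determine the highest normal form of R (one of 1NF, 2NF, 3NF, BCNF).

3NF

Candidate keys: {Adjuster, AgentID}, {Adjuster, CoverageType}, {Adjuster, Premium}, {AgentID, VehicleID}, {CoverageType, VehicleID}. Prime attributes: {Adjuster, AgentID, CoverageType, Premium, VehicleID}.
CoverageType --> AgentID: {CoverageType}⁺ = {AgentID, CoverageType}, which is not all of the attributes, so the left side is not a superkey — BCNF is violated.
Its right-hand attributes {AgentID} are all prime, as are those of every other non-superkey FD — the relation is in 3NF.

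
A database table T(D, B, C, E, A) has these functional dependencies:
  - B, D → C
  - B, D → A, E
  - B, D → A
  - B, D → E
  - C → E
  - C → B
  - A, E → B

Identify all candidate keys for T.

{A, D, E}, {B, D}, {C, D}

{D} never appears on the right of any FD, so every key must include it.
{B, D}⁺ = {A, B, C, D, E}, which is every attribute, so {B, D} is a candidate key.
{C, D}⁺ = {A, B, C, D, E}, which is every attribute, so {C, D} is a candidate key.
{A, D, E}⁺ = {A, B, C, D, E}, which is every attribute, so {A, D, E} is a candidate key.
These are minimal and exhaustive — every other superkey contains one of them.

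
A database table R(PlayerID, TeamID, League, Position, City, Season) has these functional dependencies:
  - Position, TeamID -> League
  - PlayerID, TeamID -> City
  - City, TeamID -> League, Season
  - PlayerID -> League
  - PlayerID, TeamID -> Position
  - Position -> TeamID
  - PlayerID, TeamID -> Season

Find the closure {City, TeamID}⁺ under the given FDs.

Start with {City, TeamID}.
City, TeamID -> League, Season applies; add {League, Season} → now {City, League, Season, TeamID}.
No further FD applies.

{City, League, Season, TeamID}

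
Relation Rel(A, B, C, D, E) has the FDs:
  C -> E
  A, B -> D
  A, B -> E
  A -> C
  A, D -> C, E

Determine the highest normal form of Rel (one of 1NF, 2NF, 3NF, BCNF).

Candidate key: {A, B}. Prime attributes: {A, B}.
C -> E: {C}⁺ = {C, E}, which is not all of the attributes, so the left side is not a superkey — BCNF is violated.
Because {E} is non-prime and the left side of C -> E is not a superkey, the relation is not in 3NF.
The proper key subset {A} of {A, B} determines non-prime {C, E}, so the relation is not even in 2NF.

1NF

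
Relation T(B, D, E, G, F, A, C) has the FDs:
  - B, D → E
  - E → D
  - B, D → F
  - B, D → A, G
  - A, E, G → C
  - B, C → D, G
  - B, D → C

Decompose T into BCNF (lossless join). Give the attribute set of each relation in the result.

Candidate keys of the original relation: {B, C}, {B, D}, {B, E}.
{A, B, C, D, E, F, G}: {E} determines {D, E} here but is not a superkey — split on E → D, giving {D, E} and {A, B, C, E, F, G}.
{D, E} is in BCNF.
{A, B, C, E, F, G}: {A, E, G} determines {A, C, E, G} here but is not a superkey — split on A, E, G → C, giving {A, C, E, G} and {A, B, E, F, G}.
{A, C, E, G} is in BCNF.
{A, B, E, F, G} is in BCNF.

{A, B, E, F, G}; {A, C, E, G}; {D, E}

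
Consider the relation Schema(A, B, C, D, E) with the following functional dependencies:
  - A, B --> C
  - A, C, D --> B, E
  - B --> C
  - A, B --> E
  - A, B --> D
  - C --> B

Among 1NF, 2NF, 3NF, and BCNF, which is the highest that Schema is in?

3NF

Candidate keys: {A, B}, {A, C}. Prime attributes: {A, B, C}.
B --> C: {B}⁺ = {B, C}, which is not all of the attributes, so the left side is not a superkey — BCNF is violated.
Its right-hand attributes {C} are all prime, as are those of every other non-superkey FD — the relation is in 3NF.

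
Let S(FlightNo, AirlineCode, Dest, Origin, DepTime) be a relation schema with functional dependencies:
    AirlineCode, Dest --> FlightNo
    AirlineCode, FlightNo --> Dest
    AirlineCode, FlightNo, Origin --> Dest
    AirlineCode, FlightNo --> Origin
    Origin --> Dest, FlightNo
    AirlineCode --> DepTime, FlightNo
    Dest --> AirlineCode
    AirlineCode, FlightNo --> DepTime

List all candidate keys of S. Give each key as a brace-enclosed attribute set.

{AirlineCode}⁺ = {AirlineCode, DepTime, Dest, FlightNo, Origin}, which is every attribute, so {AirlineCode} is a candidate key.
{Dest}⁺ = {AirlineCode, DepTime, Dest, FlightNo, Origin}, which is every attribute, so {Dest} is a candidate key.
{Origin}⁺ = {AirlineCode, DepTime, Dest, FlightNo, Origin}, which is every attribute, so {Origin} is a candidate key.
Any other superkey properly contains one of these, so there are no further candidate keys.

{AirlineCode}, {Dest}, {Origin}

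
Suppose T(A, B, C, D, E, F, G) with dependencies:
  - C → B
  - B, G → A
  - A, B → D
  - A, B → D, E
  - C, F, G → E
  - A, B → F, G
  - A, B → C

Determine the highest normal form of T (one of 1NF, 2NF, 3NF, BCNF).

Candidate keys: {A, B}, {A, C}, {B, G}, {C, G}. Prime attributes: {A, B, C, G}.
C → B breaks BCNF: {C}⁺ = {B, C}, so {C} is not a superkey.
Since {B} ⊆ prime attributes and every other non-superkey FD also has a prime right side, the schema is in 3NF.

3NF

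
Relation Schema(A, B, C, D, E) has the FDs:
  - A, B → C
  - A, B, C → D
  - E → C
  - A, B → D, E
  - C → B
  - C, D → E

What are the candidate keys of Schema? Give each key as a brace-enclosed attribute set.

{A, B}, {A, C}, {A, E}

Attributes never on any right-hand side: {A} — every candidate key must contain it.
{A, B}⁺ = {A, B, C, D, E} — all of the relation — so {A, B} is a candidate key.
{A, C}⁺ = {A, B, C, D, E} — all of the relation — so {A, C} is a candidate key.
{A, E}⁺ = {A, B, C, D, E} — all of the relation — so {A, E} is a candidate key.
No proper subset of any of these is a key, and no other minimal superkey exists.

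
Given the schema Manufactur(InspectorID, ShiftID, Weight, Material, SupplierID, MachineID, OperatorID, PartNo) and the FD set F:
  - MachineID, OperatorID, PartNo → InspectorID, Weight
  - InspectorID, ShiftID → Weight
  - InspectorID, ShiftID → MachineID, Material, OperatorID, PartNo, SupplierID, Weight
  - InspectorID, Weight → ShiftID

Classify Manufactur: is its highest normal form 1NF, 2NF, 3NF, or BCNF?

BCNF

Candidate keys: {InspectorID, ShiftID}, {InspectorID, Weight}, {MachineID, OperatorID, PartNo}. Prime attributes: {InspectorID, MachineID, OperatorID, PartNo, ShiftID, Weight}.
The left-hand side of every FD is a superkey, so BCNF is satisfied.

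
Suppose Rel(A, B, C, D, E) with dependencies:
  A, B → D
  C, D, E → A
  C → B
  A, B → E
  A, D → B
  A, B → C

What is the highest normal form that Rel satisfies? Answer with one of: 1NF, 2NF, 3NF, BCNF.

3NF

Candidate keys: {A, B}, {A, C}, {A, D}, {C, D, E}. Prime attributes: {A, B, C, D, E}.
C → B breaks BCNF: {C}⁺ = {B, C}, so {C} is not a superkey.
Its right-hand attributes {B} are all prime, as are those of every other non-superkey FD — the relation is in 3NF.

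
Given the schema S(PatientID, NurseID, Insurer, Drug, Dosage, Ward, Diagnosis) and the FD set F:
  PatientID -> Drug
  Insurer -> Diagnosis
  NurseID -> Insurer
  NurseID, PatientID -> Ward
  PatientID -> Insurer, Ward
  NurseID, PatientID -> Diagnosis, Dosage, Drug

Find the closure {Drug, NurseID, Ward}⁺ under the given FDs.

Start with {Drug, NurseID, Ward}.
NurseID -> Insurer applies; add {Insurer} → now {Drug, Insurer, NurseID, Ward}.
Insurer -> Diagnosis applies; add {Diagnosis} → now {Diagnosis, Drug, Insurer, NurseID, Ward}.
No further FD applies.

{Diagnosis, Drug, Insurer, NurseID, Ward}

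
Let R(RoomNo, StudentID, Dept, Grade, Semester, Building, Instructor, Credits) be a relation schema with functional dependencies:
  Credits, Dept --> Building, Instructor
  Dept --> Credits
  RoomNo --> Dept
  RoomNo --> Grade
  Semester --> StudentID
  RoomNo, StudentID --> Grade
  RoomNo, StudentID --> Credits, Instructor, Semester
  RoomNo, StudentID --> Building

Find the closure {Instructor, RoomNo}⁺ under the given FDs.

{Building, Credits, Dept, Grade, Instructor, RoomNo}

Start with {Instructor, RoomNo}.
RoomNo --> Dept applies; add {Dept} → now {Dept, Instructor, RoomNo}.
RoomNo --> Grade applies; add {Grade} → now {Dept, Grade, Instructor, RoomNo}.
Dept --> Credits applies; add {Credits} → now {Credits, Dept, Grade, Instructor, RoomNo}.
Credits, Dept --> Building, Instructor applies; add {Building} → now {Building, Credits, Dept, Grade, Instructor, RoomNo}.
No further FD applies.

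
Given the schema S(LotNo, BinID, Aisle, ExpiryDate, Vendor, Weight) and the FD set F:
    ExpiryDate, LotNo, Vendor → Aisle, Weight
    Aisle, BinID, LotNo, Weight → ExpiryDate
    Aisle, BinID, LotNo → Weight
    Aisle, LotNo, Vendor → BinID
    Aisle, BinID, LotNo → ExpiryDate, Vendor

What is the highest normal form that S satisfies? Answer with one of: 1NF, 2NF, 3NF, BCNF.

BCNF

Candidate keys: {Aisle, BinID, LotNo}, {Aisle, LotNo, Vendor}, {ExpiryDate, LotNo, Vendor}. Prime attributes: {Aisle, BinID, ExpiryDate, LotNo, Vendor}.
Every FD has a superkey on the left, so the relation is in BCNF.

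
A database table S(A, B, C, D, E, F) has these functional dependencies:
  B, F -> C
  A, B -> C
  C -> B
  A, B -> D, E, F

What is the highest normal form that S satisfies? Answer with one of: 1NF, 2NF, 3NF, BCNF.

3NF

Candidate keys: {A, B}, {A, C}. Prime attributes: {A, B, C}.
B, F -> C breaks BCNF: {B, F}⁺ = {B, C, F}, so {B, F} is not a superkey.
But every attribute on its right side ({C}) is prime, and the same holds for every other non-superkey FD, so 3NF still holds.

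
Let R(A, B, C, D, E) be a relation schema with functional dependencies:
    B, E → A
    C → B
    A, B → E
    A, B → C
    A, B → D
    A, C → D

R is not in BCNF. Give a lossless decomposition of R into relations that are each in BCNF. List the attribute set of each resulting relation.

Candidate keys of the original relation: {A, B}, {A, C}, {B, E}, {C, E}.
In {A, B, C, D, E}, {C} is not a superkey ({C}⁺ restricted to this set is {B, C}), so split on C → B into {B, C} and {A, C, D, E}.
{B, C} is in BCNF.
{A, C, D, E} is in BCNF.

{A, C, D, E}; {B, C}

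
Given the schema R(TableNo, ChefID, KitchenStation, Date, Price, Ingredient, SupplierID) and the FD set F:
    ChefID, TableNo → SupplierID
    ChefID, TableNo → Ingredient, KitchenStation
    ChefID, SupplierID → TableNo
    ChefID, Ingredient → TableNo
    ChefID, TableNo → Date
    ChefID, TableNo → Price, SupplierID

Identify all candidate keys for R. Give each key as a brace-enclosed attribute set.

Attributes never on any right-hand side: {ChefID} — every candidate key must contain it.
{ChefID, Ingredient} is a candidate key since {ChefID, Ingredient}⁺ = {ChefID, Date, Ingredient, KitchenStation, Price, SupplierID, TableNo} covers every attribute.
{ChefID, SupplierID} is a candidate key since {ChefID, SupplierID}⁺ = {ChefID, Date, Ingredient, KitchenStation, Price, SupplierID, TableNo} covers every attribute.
{ChefID, TableNo} is a candidate key since {ChefID, TableNo}⁺ = {ChefID, Date, Ingredient, KitchenStation, Price, SupplierID, TableNo} covers every attribute.
These are minimal and exhaustive — every other superkey contains one of them.

{ChefID, Ingredient}, {ChefID, SupplierID}, {ChefID, TableNo}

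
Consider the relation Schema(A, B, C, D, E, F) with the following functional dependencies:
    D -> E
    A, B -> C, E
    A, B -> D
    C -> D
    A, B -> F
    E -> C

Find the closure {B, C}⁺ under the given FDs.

{B, C, D, E}

Start with {B, C}.
C -> D applies; add {D} → now {B, C, D}.
D -> E applies; add {E} → now {B, C, D, E}.
No further FD applies.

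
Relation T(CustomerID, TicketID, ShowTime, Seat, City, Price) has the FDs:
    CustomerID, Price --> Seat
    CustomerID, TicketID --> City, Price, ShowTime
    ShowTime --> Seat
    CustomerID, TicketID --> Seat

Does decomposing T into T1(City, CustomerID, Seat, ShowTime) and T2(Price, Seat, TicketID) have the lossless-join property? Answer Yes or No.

No

Common attributes: {Seat}; their closure is {Seat}.
T1 ⊄ {Seat} and T2 ⊄ {Seat}, so the split is lossy.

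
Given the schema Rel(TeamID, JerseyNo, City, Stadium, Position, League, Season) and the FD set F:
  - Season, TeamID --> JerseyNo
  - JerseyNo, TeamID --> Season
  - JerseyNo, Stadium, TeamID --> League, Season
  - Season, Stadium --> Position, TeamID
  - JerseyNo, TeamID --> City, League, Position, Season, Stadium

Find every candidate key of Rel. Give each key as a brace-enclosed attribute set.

{JerseyNo, TeamID}⁺ = {City, JerseyNo, League, Position, Season, Stadium, TeamID}, which is every attribute, so {JerseyNo, TeamID} is a candidate key.
{Season, Stadium}⁺ = {City, JerseyNo, League, Position, Season, Stadium, TeamID}, which is every attribute, so {Season, Stadium} is a candidate key.
{Season, TeamID}⁺ = {City, JerseyNo, League, Position, Season, Stadium, TeamID}, which is every attribute, so {Season, TeamID} is a candidate key.
Any other superkey properly contains one of these, so there are no further candidate keys.

{JerseyNo, TeamID}, {Season, Stadium}, {Season, TeamID}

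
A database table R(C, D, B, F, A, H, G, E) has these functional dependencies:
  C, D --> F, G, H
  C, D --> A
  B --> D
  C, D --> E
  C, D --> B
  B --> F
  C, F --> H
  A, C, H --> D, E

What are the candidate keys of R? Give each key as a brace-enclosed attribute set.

{A, C, F}, {A, C, H}, {B, C}, {C, D}

No FD produces {C}, so it must be in every candidate key.
{B, C} is a candidate key since {B, C}⁺ = {A, B, C, D, E, F, G, H} covers every attribute.
{C, D} is a candidate key since {C, D}⁺ = {A, B, C, D, E, F, G, H} covers every attribute.
{A, C, F} is a candidate key since {A, C, F}⁺ = {A, B, C, D, E, F, G, H} covers every attribute.
{A, C, H} is a candidate key since {A, C, H}⁺ = {A, B, C, D, E, F, G, H} covers every attribute.
These are minimal and exhaustive — every other superkey contains one of them.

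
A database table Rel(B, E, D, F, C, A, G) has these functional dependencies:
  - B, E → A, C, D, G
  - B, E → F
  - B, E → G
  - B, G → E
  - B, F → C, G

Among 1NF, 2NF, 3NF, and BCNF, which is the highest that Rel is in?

Candidate keys: {B, E}, {B, F}, {B, G}. Prime attributes: {B, E, F, G}.
The left-hand side of every FD is a superkey, so BCNF is satisfied.

BCNF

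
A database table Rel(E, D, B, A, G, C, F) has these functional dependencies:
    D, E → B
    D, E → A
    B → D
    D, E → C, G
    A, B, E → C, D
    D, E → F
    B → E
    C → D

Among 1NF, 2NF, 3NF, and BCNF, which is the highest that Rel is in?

3NF

Candidate keys: {B}, {C, E}, {D, E}. Prime attributes: {B, C, D, E}.
C → D: {C}⁺ = {C, D}, which is not all of the attributes, so the left side is not a superkey — BCNF is violated.
Since {D} ⊆ prime attributes and every other non-superkey FD also has a prime right side, the schema is in 3NF.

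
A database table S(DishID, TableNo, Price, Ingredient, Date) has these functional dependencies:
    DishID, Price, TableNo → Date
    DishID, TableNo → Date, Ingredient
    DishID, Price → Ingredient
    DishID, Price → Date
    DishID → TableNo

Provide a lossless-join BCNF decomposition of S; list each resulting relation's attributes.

Candidate key of the original relation: {DishID, Price}.
Within {Date, DishID, Ingredient, Price, TableNo}: {DishID, TableNo}⁺ ∩ {Date, DishID, Ingredient, Price, TableNo} = {Date, DishID, Ingredient, TableNo}, not the whole set, so DishID, TableNo → Date, Ingredient violates BCNF; decompose into {Date, DishID, Ingredient, TableNo} and {DishID, Price, TableNo}.
{Date, DishID, Ingredient, TableNo}: every determinant is a superkey — BCNF.
Within {DishID, Price, TableNo}: {DishID}⁺ ∩ {DishID, Price, TableNo} = {DishID, TableNo}, not the whole set, so DishID → TableNo violates BCNF; decompose into {DishID, TableNo} and {DishID, Price}.
{DishID, TableNo}: every determinant is a superkey — BCNF.
{DishID, Price}: every determinant is a superkey — BCNF.

{Date, DishID, Ingredient, TableNo}; {DishID, Price}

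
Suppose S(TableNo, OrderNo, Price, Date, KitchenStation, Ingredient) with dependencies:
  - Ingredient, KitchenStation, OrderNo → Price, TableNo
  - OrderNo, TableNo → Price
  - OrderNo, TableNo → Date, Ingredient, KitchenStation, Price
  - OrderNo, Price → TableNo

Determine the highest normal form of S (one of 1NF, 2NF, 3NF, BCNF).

Candidate keys: {Ingredient, KitchenStation, OrderNo}, {OrderNo, Price}, {OrderNo, TableNo}. Prime attributes: {Ingredient, KitchenStation, OrderNo, Price, TableNo}.
The left-hand side of every FD is a superkey, so BCNF is satisfied.

BCNF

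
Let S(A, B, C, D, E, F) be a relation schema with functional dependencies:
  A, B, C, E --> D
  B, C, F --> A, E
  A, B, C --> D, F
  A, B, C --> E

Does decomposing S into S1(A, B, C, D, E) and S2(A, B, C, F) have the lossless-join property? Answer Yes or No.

Yes

S1 ∩ S2 = {A, B, C}; its closure under F is {A, B, C, D, E, F}.
This includes all of S1, so the common attributes are a superkey of S1 — the join is lossless.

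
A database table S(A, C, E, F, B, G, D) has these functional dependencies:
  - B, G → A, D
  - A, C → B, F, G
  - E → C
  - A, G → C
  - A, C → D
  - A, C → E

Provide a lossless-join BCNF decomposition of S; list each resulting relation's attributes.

Candidate keys of the original relation: {A, C}, {A, E}, {A, G}, {B, G}.
Within {A, B, C, D, E, F, G}: {E}⁺ ∩ {A, B, C, D, E, F, G} = {C, E}, not the whole set, so E → C violates BCNF; decompose into {C, E} and {A, B, D, E, F, G}.
{C, E} has no BCNF violation.
{A, B, D, E, F, G} has no BCNF violation.

{A, B, D, E, F, G}; {C, E}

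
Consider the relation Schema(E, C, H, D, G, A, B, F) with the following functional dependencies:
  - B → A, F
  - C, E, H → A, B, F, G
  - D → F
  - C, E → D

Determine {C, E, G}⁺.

Start with {C, E, G}.
C, E → D applies; add {D} → now {C, D, E, G}.
D → F applies; add {F} → now {C, D, E, F, G}.
No further FD applies.

{C, D, E, F, G}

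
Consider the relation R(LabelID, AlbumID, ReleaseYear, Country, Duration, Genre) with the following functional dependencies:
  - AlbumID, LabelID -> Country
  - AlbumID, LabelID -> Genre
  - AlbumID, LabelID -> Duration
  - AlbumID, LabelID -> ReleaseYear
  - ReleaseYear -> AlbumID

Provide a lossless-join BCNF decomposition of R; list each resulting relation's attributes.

Candidate keys of the original relation: {AlbumID, LabelID}, {LabelID, ReleaseYear}.
Within {AlbumID, Country, Duration, Genre, LabelID, ReleaseYear}: {ReleaseYear}⁺ ∩ {AlbumID, Country, Duration, Genre, LabelID, ReleaseYear} = {AlbumID, ReleaseYear}, not the whole set, so ReleaseYear -> AlbumID violates BCNF; decompose into {AlbumID, ReleaseYear} and {Country, Duration, Genre, LabelID, ReleaseYear}.
{AlbumID, ReleaseYear}: every determinant is a superkey — BCNF.
{Country, Duration, Genre, LabelID, ReleaseYear}: every determinant is a superkey — BCNF.

{AlbumID, ReleaseYear}; {Country, Duration, Genre, LabelID, ReleaseYear}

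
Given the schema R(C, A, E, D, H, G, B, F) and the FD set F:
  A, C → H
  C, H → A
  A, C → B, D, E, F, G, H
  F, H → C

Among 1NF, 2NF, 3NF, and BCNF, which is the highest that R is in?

Candidate keys: {A, C}, {C, H}, {F, H}. Prime attributes: {A, C, F, H}.
Every FD has a superkey on the left, so the relation is in BCNF.

BCNF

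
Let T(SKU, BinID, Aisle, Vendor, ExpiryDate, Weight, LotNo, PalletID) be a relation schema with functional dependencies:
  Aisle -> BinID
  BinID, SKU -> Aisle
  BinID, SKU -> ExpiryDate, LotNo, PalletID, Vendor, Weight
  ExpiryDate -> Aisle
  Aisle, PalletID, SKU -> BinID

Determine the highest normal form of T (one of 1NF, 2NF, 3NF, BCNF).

Candidate keys: {Aisle, SKU}, {BinID, SKU}, {ExpiryDate, SKU}. Prime attributes: {Aisle, BinID, ExpiryDate, SKU}.
Aisle -> BinID: {Aisle}⁺ = {Aisle, BinID}, which is not all of the attributes, so the left side is not a superkey — BCNF is violated.
Since {BinID} ⊆ prime attributes and every other non-superkey FD also has a prime right side, the schema is in 3NF.

3NF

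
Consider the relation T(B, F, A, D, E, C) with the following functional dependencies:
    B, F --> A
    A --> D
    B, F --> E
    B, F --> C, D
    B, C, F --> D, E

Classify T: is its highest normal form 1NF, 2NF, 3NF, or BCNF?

Candidate key: {B, F}. Prime attributes: {B, F}.
For A --> D we have {A}⁺ = {A, D}; {A} is not a superkey, so BCNF fails.
Because {D} is non-prime and the left side of A --> D is not a superkey, the relation is not in 3NF.
No non-prime attribute depends on a proper subset of any candidate key, so 2NF holds.

2NF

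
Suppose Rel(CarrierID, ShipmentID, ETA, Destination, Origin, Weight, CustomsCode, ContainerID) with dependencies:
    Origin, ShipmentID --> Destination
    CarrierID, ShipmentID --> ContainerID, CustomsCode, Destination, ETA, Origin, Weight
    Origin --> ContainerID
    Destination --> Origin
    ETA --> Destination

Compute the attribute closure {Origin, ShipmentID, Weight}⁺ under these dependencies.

{ContainerID, Destination, Origin, ShipmentID, Weight}

Start with {Origin, ShipmentID, Weight}.
Origin, ShipmentID --> Destination applies; add {Destination} → now {Destination, Origin, ShipmentID, Weight}.
Origin --> ContainerID applies; add {ContainerID} → now {ContainerID, Destination, Origin, ShipmentID, Weight}.
No further FD applies.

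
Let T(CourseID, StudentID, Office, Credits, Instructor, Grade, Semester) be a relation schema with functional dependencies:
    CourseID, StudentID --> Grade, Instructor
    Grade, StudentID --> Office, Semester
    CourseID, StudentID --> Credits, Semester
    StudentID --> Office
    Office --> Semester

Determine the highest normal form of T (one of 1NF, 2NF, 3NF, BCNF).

1NF

Candidate key: {CourseID, StudentID}. Prime attributes: {CourseID, StudentID}.
Grade, StudentID --> Office, Semester breaks BCNF: {Grade, StudentID}⁺ = {Grade, Office, Semester, StudentID}, so {Grade, StudentID} is not a superkey.
Grade, StudentID --> Office, Semester determines the non-prime attributes {Office, Semester} from a non-superkey — 3NF is violated.
The proper key subset {StudentID} of {CourseID, StudentID} determines non-prime {Office, Semester}, so the relation is not even in 2NF.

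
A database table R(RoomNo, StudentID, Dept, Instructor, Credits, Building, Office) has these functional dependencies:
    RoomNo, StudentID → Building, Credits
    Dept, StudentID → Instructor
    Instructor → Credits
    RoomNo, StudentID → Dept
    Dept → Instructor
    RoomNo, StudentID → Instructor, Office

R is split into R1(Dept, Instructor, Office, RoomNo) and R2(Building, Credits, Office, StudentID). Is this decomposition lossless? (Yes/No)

R1 ∩ R2 = {Office}; its closure under F is {Office}.
Neither R1 nor R2 is contained in that closure, so the decomposition is lossy.

No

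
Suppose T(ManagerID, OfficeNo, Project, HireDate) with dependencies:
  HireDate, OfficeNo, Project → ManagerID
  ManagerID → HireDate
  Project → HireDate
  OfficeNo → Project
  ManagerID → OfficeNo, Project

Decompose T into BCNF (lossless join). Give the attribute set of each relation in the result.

Candidate keys of the original relation: {ManagerID}, {OfficeNo}.
Within {HireDate, ManagerID, OfficeNo, Project}: {Project}⁺ ∩ {HireDate, ManagerID, OfficeNo, Project} = {HireDate, Project}, not the whole set, so Project → HireDate violates BCNF; decompose into {HireDate, Project} and {ManagerID, OfficeNo, Project}.
{HireDate, Project}: every determinant is a superkey — BCNF.
{ManagerID, OfficeNo, Project}: every determinant is a superkey — BCNF.

{HireDate, Project}; {ManagerID, OfficeNo, Project}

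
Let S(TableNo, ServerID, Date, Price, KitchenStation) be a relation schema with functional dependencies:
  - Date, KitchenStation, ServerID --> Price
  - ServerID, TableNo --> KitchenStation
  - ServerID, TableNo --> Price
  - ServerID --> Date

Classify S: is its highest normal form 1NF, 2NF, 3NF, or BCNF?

Candidate key: {ServerID, TableNo}. Prime attributes: {ServerID, TableNo}.
Date, KitchenStation, ServerID --> Price: {Date, KitchenStation, ServerID}⁺ = {Date, KitchenStation, Price, ServerID}, which is not all of the attributes, so the left side is not a superkey — BCNF is violated.
Because {Price} is non-prime and the left side of Date, KitchenStation, ServerID --> Price is not a superkey, the relation is not in 3NF.
The proper key subset {ServerID} of {ServerID, TableNo} determines non-prime {Date}, so the relation is not even in 2NF.

1NF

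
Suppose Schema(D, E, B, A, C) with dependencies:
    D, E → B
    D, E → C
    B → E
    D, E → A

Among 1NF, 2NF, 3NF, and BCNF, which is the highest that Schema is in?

Candidate keys: {B, D}, {D, E}. Prime attributes: {B, D, E}.
B → E: {B}⁺ = {B, E}, which is not all of the attributes, so the left side is not a superkey — BCNF is violated.
Its right-hand attributes {E} are all prime, as are those of every other non-superkey FD — the relation is in 3NF.

3NF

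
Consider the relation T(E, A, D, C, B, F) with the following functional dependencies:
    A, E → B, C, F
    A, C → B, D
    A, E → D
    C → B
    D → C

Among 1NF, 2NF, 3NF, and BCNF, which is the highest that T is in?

Candidate key: {A, E}. Prime attributes: {A, E}.
For A, C → B, D we have {A, C}⁺ = {A, B, C, D}; {A, C} is not a superkey, so BCNF fails.
Because {B, D} are non-prime and the left side of A, C → B, D is not a superkey, the relation is not in 3NF.
Checking every proper subset of each key, none determines a non-prime attribute — 2NF is satisfied.

2NF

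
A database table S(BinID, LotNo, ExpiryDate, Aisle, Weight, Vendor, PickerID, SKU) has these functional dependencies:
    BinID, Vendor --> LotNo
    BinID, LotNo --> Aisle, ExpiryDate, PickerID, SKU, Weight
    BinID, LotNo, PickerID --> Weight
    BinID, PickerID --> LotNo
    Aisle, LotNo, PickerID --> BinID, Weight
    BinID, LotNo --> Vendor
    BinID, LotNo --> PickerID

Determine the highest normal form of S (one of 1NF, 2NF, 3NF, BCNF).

BCNF

Candidate keys: {Aisle, LotNo, PickerID}, {BinID, LotNo}, {BinID, PickerID}, {BinID, Vendor}. Prime attributes: {Aisle, BinID, LotNo, PickerID, Vendor}.
Each dependency's left side is a superkey — BCNF holds.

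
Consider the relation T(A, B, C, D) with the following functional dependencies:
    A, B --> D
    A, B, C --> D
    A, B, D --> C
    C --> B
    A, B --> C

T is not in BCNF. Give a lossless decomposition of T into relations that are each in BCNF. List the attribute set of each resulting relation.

{A, C, D}; {B, C}

Candidate keys of the original relation: {A, B}, {A, C}.
In {A, B, C, D}, {C} is not a superkey ({C}⁺ restricted to this set is {B, C}), so split on C --> B into {B, C} and {A, C, D}.
{B, C} is in BCNF.
{A, C, D} is in BCNF.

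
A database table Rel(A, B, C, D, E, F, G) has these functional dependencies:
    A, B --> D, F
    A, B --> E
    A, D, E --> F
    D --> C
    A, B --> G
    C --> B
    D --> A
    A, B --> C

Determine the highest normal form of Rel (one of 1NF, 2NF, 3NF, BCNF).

3NF

Candidate keys: {A, B}, {A, C}, {D}. Prime attributes: {A, B, C, D}.
C --> B: {C}⁺ = {B, C}, which is not all of the attributes, so the left side is not a superkey — BCNF is violated.
Since {B} ⊆ prime attributes and every other non-superkey FD also has a prime right side, the schema is in 3NF.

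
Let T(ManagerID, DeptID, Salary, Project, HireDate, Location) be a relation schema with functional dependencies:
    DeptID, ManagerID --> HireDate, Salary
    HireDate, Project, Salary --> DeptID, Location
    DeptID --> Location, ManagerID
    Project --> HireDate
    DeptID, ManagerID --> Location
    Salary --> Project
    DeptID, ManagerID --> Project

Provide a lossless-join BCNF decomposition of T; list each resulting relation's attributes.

{DeptID, Location, ManagerID, Project, Salary}; {HireDate, Project}

Candidate keys of the original relation: {DeptID}, {Salary}.
{DeptID, HireDate, Location, ManagerID, Project, Salary}: {Project} determines {HireDate, Project} here but is not a superkey — split on Project --> HireDate, giving {HireDate, Project} and {DeptID, Location, ManagerID, Project, Salary}.
{HireDate, Project}: every determinant is a superkey — BCNF.
{DeptID, Location, ManagerID, Project, Salary}: every determinant is a superkey — BCNF.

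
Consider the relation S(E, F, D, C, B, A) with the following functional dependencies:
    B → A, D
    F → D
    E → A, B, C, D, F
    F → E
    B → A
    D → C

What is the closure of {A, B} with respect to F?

Start with {A, B}.
B → A, D applies; add {D} → now {A, B, D}.
D → C applies; add {C} → now {A, B, C, D}.
No further FD applies.

{A, B, C, D}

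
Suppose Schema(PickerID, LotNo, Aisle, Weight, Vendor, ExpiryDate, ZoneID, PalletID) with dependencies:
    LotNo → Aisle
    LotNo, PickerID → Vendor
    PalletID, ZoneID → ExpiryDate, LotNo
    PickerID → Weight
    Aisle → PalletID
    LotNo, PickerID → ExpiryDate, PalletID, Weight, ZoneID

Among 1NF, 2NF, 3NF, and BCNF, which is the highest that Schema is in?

Candidate keys: {Aisle, PickerID, ZoneID}, {LotNo, PickerID}, {PalletID, PickerID, ZoneID}. Prime attributes: {Aisle, LotNo, PalletID, PickerID, ZoneID}.
For LotNo → Aisle we have {LotNo}⁺ = {Aisle, LotNo, PalletID}; {LotNo} is not a superkey, so BCNF fails.
PalletID, ZoneID → ExpiryDate, LotNo has non-prime {ExpiryDate} on the right and a non-superkey on the left, so 3NF fails.
{PickerID} is a proper subset of the key {LotNo, PickerID}, and {PickerID}⁺ contains the non-prime attribute {Weight} — a partial dependency, so 2NF is violated.

1NF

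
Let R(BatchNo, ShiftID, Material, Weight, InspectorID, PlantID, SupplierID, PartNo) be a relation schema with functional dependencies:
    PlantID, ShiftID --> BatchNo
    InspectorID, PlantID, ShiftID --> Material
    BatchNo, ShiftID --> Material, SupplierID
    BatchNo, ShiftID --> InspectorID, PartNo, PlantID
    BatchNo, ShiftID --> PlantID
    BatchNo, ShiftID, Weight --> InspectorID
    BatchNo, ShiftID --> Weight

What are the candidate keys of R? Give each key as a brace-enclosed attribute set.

Attributes never on any right-hand side: {ShiftID} — every candidate key must contain it.
Closure of {BatchNo, ShiftID} is {BatchNo, InspectorID, Material, PartNo, PlantID, ShiftID, SupplierID, Weight}, the whole schema; {BatchNo, ShiftID} is a candidate key.
Closure of {PlantID, ShiftID} is {BatchNo, InspectorID, Material, PartNo, PlantID, ShiftID, SupplierID, Weight}, the whole schema; {PlantID, ShiftID} is a candidate key.
Any other superkey properly contains one of these, so there are no further candidate keys.

{BatchNo, ShiftID}, {PlantID, ShiftID}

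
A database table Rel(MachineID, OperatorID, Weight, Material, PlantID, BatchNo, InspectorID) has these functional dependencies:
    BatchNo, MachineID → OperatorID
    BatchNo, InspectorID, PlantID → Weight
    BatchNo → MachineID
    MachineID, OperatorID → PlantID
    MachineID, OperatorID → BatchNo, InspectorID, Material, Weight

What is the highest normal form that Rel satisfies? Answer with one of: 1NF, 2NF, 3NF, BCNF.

Candidate keys: {BatchNo}, {MachineID, OperatorID}. Prime attributes: {BatchNo, MachineID, OperatorID}.
Each dependency's left side is a superkey — BCNF holds.

BCNF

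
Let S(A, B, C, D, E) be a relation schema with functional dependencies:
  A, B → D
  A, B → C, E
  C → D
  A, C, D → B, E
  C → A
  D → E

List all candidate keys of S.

{C}⁺ = {A, B, C, D, E} — all of the relation — so {C} is a candidate key.
{A, B}⁺ = {A, B, C, D, E} — all of the relation — so {A, B} is a candidate key.
These are minimal and exhaustive — every other superkey contains one of them.

{A, B}, {C}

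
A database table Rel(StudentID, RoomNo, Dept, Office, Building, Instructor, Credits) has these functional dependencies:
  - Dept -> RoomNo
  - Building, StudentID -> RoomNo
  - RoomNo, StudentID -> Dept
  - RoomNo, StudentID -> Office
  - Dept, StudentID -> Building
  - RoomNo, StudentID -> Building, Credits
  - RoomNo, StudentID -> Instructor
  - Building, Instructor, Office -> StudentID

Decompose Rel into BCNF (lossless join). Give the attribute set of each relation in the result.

Candidate keys of the original relation: {Building, Instructor, Office}, {Building, StudentID}, {Dept, StudentID}, {RoomNo, StudentID}.
Within {Building, Credits, Dept, Instructor, Office, RoomNo, StudentID}: {Dept}⁺ ∩ {Building, Credits, Dept, Instructor, Office, RoomNo, StudentID} = {Dept, RoomNo}, not the whole set, so Dept -> RoomNo violates BCNF; decompose into {Dept, RoomNo} and {Building, Credits, Dept, Instructor, Office, StudentID}.
{Dept, RoomNo} has no BCNF violation.
{Building, Credits, Dept, Instructor, Office, StudentID} has no BCNF violation.

{Building, Credits, Dept, Instructor, Office, StudentID}; {Dept, RoomNo}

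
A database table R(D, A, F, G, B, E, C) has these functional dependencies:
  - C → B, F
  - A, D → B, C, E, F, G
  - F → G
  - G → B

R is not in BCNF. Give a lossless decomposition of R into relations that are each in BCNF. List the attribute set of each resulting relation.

Candidate key of the original relation: {A, D}.
In {A, B, C, D, E, F, G}, {C} is not a superkey ({C}⁺ restricted to this set is {B, C, F, G}), so split on C → B, F, G into {B, C, F, G} and {A, C, D, E}.
In {B, C, F, G}, {F} is not a superkey ({F}⁺ restricted to this set is {B, F, G}), so split on F → B, G into {B, F, G} and {C, F}.
In {B, F, G}, {G} is not a superkey ({G}⁺ restricted to this set is {B, G}), so split on G → B into {B, G} and {F, G}.
{B, G} has no BCNF violation.
{F, G} has no BCNF violation.
{C, F} has no BCNF violation.
{A, C, D, E} has no BCNF violation.

{A, C, D, E}; {B, G}; {C, F}; {F, G}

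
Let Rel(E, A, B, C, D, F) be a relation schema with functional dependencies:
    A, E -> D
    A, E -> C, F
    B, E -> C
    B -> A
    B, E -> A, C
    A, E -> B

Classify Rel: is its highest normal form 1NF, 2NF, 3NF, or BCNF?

Candidate keys: {A, E}, {B, E}. Prime attributes: {A, B, E}.
For B -> A we have {B}⁺ = {A, B}; {B} is not a superkey, so BCNF fails.
Since {A} ⊆ prime attributes and every other non-superkey FD also has a prime right side, the schema is in 3NF.

3NF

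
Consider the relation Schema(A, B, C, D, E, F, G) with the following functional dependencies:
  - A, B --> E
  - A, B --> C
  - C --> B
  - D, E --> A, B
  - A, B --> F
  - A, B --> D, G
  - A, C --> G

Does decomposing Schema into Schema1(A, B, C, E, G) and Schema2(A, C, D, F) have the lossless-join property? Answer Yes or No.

Yes

Common attributes: {A, C}; their closure is {A, B, C, D, E, F, G}.
This includes all of Schema1, so the common attributes are a superkey of Schema1 — the join is lossless.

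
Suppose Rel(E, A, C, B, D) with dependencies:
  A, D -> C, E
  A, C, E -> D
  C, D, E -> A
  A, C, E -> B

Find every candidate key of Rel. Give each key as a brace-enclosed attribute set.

{A, D}⁺ = {A, B, C, D, E}, which is every attribute, so {A, D} is a candidate key.
{A, C, E}⁺ = {A, B, C, D, E}, which is every attribute, so {A, C, E} is a candidate key.
{C, D, E}⁺ = {A, B, C, D, E}, which is every attribute, so {C, D, E} is a candidate key.
Any other superkey properly contains one of these, so there are no further candidate keys.

{A, C, E}, {A, D}, {C, D, E}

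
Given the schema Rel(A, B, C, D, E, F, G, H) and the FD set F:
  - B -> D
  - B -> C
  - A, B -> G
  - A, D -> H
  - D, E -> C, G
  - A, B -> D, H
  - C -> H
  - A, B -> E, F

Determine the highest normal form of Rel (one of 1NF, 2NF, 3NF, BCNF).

Candidate key: {A, B}. Prime attributes: {A, B}.
B -> D: {B}⁺ = {B, C, D, H}, which is not all of the attributes, so the left side is not a superkey — BCNF is violated.
B -> D determines the non-prime attribute {D} from a non-superkey — 3NF is violated.
{B} is a proper subset of the key {A, B}, and {B}⁺ contains the non-prime attributes {C, D, H} — a partial dependency, so 2NF is violated.

1NF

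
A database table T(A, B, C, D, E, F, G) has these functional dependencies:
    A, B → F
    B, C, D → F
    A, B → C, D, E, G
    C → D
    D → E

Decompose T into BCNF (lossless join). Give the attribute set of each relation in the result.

Candidate key of the original relation: {A, B}.
Within {A, B, C, D, E, F, G}: {B, C, D}⁺ ∩ {A, B, C, D, E, F, G} = {B, C, D, E, F}, not the whole set, so B, C, D → E, F violates BCNF; decompose into {B, C, D, E, F} and {A, B, C, D, G}.
Within {B, C, D, E, F}: {C}⁺ ∩ {B, C, D, E, F} = {C, D, E}, not the whole set, so C → D, E violates BCNF; decompose into {C, D, E} and {B, C, F}.
Within {C, D, E}: {D}⁺ ∩ {C, D, E} = {D, E}, not the whole set, so D → E violates BCNF; decompose into {D, E} and {C, D}.
{D, E}: every determinant is a superkey — BCNF.
{C, D}: every determinant is a superkey — BCNF.
{B, C, F}: every determinant is a superkey — BCNF.
Within {A, B, C, D, G}: {C}⁺ ∩ {A, B, C, D, G} = {C, D}, not the whole set, so C → D violates BCNF; decompose into {C, D} and {A, B, C, G}.
{C, D}: every determinant is a superkey — BCNF.
{A, B, C, G}: every determinant is a superkey — BCNF.

{A, B, C, G}; {B, C, F}; {C, D}; {D, E}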